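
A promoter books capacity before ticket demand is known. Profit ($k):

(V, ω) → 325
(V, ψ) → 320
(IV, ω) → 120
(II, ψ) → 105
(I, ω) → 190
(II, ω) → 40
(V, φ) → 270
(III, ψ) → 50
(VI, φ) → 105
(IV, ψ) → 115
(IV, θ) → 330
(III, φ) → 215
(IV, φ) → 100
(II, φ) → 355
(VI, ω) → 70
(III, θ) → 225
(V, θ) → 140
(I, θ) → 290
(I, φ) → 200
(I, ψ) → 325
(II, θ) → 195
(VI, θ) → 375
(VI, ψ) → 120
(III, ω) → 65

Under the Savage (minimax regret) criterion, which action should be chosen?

Column bests: θ=375, φ=355, ψ=325, ω=325.
I regrets: 85, 155, 0, 135 → max 155
II regrets: 180, 0, 220, 285 → max 285
III regrets: 150, 140, 275, 260 → max 275
IV regrets: 45, 255, 210, 205 → max 255
V regrets: 235, 85, 5, 0 → max 235
VI regrets: 0, 250, 205, 255 → max 255
Smallest max regret = 155 → I.

I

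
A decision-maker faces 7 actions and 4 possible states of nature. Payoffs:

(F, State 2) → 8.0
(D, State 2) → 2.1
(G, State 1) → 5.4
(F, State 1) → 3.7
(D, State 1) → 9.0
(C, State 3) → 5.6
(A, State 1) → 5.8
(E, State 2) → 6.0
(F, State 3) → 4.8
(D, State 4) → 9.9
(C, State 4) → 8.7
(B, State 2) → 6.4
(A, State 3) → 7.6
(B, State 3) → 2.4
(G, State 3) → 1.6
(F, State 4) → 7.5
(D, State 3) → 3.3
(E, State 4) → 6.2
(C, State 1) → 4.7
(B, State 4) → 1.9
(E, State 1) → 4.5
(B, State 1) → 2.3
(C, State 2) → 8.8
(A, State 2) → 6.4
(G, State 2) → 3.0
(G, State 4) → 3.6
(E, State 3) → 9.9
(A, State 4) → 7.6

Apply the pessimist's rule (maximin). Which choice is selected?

Row minima: A=5.8, B=1.9, C=4.7, D=2.1, E=4.5, F=3.7, G=1.6
Best worst-case = 5.8 → A.

A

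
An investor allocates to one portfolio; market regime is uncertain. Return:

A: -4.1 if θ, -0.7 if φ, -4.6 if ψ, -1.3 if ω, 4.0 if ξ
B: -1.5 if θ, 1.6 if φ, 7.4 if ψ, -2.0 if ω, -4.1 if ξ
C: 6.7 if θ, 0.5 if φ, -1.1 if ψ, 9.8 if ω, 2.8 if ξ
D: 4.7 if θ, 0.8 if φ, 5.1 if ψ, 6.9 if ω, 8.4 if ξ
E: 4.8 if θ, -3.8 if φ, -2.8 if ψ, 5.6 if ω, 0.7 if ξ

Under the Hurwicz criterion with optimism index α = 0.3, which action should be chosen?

A: 0.3·4.0 + 0.7·(-4.6) = -2.02
B: 0.3·7.4 + 0.7·(-4.1) = -0.65
C: 0.3·9.8 + 0.7·(-1.1) = 2.17
D: 0.3·8.4 + 0.7·0.8 = 3.08
E: 0.3·5.6 + 0.7·(-3.8) = -0.98
Highest Hurwicz score = 3.08 → D.

D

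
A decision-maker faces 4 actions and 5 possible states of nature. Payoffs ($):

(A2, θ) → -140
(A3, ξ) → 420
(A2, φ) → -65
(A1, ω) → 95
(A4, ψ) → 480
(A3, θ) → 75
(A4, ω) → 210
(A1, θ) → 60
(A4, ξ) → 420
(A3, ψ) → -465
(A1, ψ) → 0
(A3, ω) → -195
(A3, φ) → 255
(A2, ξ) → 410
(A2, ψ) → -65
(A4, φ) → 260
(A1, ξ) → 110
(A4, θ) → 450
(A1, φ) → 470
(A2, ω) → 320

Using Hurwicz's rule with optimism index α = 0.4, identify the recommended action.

A1: 0.4·470 + 0.6·0 = 188
A2: 0.4·410 + 0.6·(-140) = 80
A3: 0.4·420 + 0.6·(-465) = -111
A4: 0.4·480 + 0.6·210 = 318
Highest Hurwicz score = 318 → A4.

A4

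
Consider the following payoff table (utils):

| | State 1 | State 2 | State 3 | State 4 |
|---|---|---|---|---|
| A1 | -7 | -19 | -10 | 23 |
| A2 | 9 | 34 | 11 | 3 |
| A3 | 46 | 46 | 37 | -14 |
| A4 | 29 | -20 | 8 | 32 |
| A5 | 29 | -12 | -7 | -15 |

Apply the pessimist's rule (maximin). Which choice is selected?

A2

Row minima: A1=-19, A2=3, A3=-14, A4=-20, A5=-15
Best worst-case = 3 → A2.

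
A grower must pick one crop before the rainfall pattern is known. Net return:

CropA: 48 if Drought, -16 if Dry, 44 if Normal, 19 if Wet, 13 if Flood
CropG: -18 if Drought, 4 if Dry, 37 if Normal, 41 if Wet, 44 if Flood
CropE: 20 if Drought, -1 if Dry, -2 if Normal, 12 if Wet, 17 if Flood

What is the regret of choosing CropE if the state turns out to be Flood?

27

Best payoff under Flood is 44.
Regret = 44 − 17 = 27.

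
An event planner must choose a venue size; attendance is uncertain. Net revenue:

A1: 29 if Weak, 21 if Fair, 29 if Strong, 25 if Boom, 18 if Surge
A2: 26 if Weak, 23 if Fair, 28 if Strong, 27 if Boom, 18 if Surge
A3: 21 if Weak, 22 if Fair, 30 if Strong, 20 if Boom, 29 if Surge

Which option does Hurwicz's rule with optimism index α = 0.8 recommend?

A3

A1: 0.8·29 + 0.2·18 = 26.8
A2: 0.8·28 + 0.2·18 = 26
A3: 0.8·30 + 0.2·20 = 28
Highest Hurwicz score = 28 → A3.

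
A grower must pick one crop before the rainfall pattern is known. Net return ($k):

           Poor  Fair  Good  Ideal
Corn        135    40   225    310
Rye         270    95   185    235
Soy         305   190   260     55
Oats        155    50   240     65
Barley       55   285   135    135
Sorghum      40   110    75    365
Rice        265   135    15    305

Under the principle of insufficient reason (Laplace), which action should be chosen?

Row averages: Corn=177.5, Rye=196.25, Soy=202.5, Oats=127.5, Barley=152.5, Sorghum=147.5, Rice=180
Highest average = 202.5 → Soy.

Soy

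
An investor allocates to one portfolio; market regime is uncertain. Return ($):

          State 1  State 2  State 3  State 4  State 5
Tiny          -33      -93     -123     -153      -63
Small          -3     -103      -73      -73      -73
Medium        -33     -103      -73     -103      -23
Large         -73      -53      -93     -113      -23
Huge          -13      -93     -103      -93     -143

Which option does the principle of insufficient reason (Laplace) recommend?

Small

Row averages: Tiny=-93, Small=-65, Medium=-67, Large=-71, Huge=-89
Highest average = -65 → Small.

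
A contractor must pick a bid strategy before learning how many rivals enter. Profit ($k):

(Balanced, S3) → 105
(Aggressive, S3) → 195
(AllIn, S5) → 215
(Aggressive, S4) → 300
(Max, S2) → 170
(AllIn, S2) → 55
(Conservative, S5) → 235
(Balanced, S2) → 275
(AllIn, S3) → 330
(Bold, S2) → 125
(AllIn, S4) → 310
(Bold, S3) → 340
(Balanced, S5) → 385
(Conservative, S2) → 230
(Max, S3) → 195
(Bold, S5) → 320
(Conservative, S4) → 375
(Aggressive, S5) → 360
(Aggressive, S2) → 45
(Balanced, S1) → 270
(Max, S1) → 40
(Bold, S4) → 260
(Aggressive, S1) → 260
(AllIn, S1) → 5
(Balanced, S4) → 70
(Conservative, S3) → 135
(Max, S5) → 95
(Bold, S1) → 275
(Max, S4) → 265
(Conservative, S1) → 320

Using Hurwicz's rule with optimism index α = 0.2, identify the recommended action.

Conservative: 0.2·375 + 0.8·135 = 183
Balanced: 0.2·385 + 0.8·70 = 133
Aggressive: 0.2·360 + 0.8·45 = 108
Bold: 0.2·340 + 0.8·125 = 168
AllIn: 0.2·330 + 0.8·5 = 70
Max: 0.2·265 + 0.8·40 = 85
Highest Hurwicz score = 183 → Conservative.

Conservative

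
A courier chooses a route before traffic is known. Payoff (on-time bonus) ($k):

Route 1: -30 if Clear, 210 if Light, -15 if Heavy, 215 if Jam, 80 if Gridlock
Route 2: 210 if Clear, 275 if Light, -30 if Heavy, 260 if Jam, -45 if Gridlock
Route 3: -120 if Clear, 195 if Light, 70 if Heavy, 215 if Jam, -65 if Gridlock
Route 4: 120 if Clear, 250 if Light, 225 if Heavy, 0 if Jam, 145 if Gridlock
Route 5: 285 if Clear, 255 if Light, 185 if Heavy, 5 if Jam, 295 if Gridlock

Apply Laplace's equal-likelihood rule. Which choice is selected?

Route 5

Row averages: Route 1=92, Route 2=134, Route 3=59, Route 4=148, Route 5=205
Highest average = 205 → Route 5.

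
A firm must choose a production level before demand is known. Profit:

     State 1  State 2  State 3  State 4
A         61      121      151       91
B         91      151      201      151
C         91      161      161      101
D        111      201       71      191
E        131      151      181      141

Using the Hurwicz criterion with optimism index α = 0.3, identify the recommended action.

A: 0.3·151 + 0.7·61 = 88
B: 0.3·201 + 0.7·91 = 124
C: 0.3·161 + 0.7·91 = 112
D: 0.3·201 + 0.7·71 = 110
E: 0.3·181 + 0.7·131 = 146
Highest Hurwicz score = 146 → E.

E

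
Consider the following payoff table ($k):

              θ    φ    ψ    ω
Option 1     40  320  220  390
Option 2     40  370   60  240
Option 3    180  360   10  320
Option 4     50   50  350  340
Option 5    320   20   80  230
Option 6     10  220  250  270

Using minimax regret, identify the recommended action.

Option 1

Column bests: θ=320, φ=370, ψ=350, ω=390.
Option 1 regrets: 280, 50, 130, 0 → max 280
Option 2 regrets: 280, 0, 290, 150 → max 290
Option 3 regrets: 140, 10, 340, 70 → max 340
Option 4 regrets: 270, 320, 0, 50 → max 320
Option 5 regrets: 0, 350, 270, 160 → max 350
Option 6 regrets: 310, 150, 100, 120 → max 310
Smallest max regret = 280 → Option 1.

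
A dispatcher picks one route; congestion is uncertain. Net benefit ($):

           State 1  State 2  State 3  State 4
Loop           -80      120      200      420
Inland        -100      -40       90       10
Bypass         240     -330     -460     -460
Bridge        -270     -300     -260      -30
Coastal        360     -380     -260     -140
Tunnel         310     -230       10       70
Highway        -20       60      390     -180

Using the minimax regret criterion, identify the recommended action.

Tunnel

Column bests: State 1=360, State 2=120, State 3=390, State 4=420.
Loop regrets: 440, 0, 190, 0 → max 440
Inland regrets: 460, 160, 300, 410 → max 460
Bypass regrets: 120, 450, 850, 880 → max 880
Bridge regrets: 630, 420, 650, 450 → max 650
Coastal regrets: 0, 500, 650, 560 → max 650
Tunnel regrets: 50, 350, 380, 350 → max 380
Highway regrets: 380, 60, 0, 600 → max 600
Smallest max regret = 380 → Tunnel.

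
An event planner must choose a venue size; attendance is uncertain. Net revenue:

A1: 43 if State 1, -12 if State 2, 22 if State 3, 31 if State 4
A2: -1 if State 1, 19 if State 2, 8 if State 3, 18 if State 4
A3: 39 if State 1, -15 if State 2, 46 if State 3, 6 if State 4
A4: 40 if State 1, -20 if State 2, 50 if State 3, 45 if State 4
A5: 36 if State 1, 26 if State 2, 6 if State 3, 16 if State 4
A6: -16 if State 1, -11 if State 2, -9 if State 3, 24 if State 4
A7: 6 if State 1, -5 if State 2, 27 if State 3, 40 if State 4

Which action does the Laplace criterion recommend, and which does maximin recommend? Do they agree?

Row averages: A1=21, A2=11, A3=19, A4=28.75, A5=21, A6=-3, A7=17
Highest average = 28.75 → A4.
Row minima: A1=-12, A2=-1, A3=-15, A4=-20, A5=6, A6=-16, A7=-5
Best worst-case = 6 → A5.

laplace → A4; maximin → A5 (disagree)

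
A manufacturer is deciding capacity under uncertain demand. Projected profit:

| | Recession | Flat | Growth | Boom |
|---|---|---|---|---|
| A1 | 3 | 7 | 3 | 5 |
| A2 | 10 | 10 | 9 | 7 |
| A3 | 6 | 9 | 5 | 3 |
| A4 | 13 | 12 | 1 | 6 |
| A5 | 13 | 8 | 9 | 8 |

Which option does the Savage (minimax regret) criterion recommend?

A2

Column bests: Recession=13, Flat=12, Growth=9, Boom=8.
A1 regrets: 10, 5, 6, 3 → max 10
A2 regrets: 3, 2, 0, 1 → max 3
A3 regrets: 7, 3, 4, 5 → max 7
A4 regrets: 0, 0, 8, 2 → max 8
A5 regrets: 0, 4, 0, 0 → max 4
Smallest max regret = 3 → A2.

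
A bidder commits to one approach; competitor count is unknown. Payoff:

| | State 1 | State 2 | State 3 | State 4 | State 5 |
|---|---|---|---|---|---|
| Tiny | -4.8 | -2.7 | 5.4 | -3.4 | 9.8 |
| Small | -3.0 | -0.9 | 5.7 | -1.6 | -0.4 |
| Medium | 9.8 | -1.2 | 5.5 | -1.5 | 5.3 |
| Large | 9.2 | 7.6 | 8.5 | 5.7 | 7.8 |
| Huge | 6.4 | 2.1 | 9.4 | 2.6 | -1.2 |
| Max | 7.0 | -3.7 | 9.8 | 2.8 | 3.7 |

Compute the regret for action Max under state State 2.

Best payoff under State 2 is 7.6.
Regret = 7.6 − (-3.7) = 11.3.

11.3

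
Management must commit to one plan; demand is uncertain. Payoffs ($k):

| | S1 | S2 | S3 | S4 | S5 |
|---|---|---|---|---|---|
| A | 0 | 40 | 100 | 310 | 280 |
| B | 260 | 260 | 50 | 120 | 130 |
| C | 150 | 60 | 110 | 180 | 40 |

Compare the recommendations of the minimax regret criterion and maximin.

Column bests: S1=260, S2=260, S3=110, S4=310, S5=280.
A regrets: 260, 220, 10, 0, 0 → max 260
B regrets: 0, 0, 60, 190, 150 → max 190
C regrets: 110, 200, 0, 130, 240 → max 240
Smallest max regret = 190 → B.
Row minima: A=0, B=50, C=40
Best worst-case = 50 → B.

minimax regret → B; maximin → B (agree)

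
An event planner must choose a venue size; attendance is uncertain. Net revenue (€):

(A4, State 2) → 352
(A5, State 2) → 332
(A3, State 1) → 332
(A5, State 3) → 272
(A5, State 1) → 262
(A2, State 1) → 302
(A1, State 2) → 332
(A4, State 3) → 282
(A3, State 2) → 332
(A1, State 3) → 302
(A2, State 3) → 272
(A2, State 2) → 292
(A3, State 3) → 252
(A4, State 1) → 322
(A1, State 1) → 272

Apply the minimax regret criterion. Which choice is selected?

Column bests: State 1=332, State 2=352, State 3=302.
A1 regrets: 60, 20, 0 → max 60
A2 regrets: 30, 60, 30 → max 60
A3 regrets: 0, 20, 50 → max 50
A4 regrets: 10, 0, 20 → max 20
A5 regrets: 70, 20, 30 → max 70
Smallest max regret = 20 → A4.

A4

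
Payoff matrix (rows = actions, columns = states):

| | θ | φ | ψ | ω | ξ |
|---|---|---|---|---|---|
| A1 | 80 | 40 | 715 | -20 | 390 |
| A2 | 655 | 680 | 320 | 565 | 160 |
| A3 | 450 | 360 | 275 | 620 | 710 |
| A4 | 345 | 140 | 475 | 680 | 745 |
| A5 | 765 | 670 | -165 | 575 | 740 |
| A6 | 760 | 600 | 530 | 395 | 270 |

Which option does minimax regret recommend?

Column bests: θ=765, φ=680, ψ=715, ω=680, ξ=745.
A1 regrets: 685, 640, 0, 700, 355 → max 700
A2 regrets: 110, 0, 395, 115, 585 → max 585
A3 regrets: 315, 320, 440, 60, 35 → max 440
A4 regrets: 420, 540, 240, 0, 0 → max 540
A5 regrets: 0, 10, 880, 105, 5 → max 880
A6 regrets: 5, 80, 185, 285, 475 → max 475
Smallest max regret = 440 → A3.

A3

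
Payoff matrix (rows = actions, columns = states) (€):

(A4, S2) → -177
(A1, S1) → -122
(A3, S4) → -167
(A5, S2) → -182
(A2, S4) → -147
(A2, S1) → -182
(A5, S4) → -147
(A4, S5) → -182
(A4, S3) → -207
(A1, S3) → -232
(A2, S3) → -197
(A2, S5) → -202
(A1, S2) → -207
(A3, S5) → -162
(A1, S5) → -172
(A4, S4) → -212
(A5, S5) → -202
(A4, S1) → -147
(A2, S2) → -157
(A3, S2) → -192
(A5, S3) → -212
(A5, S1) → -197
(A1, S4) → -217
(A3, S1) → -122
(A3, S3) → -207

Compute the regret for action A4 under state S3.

Best payoff under S3 is -197.
Regret = -197 − (-207) = 10.

10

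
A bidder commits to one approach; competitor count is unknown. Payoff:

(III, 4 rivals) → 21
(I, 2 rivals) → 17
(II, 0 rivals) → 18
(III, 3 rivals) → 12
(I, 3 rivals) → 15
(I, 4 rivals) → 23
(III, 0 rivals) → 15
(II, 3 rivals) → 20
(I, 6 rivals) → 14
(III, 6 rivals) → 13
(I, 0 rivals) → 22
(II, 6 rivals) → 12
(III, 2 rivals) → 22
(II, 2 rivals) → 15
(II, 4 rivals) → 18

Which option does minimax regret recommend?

Column bests: 0 rivals=22, 2 rivals=22, 3 rivals=20, 4 rivals=23, 6 rivals=14.
I regrets: 0, 5, 5, 0, 0 → max 5
II regrets: 4, 7, 0, 5, 2 → max 7
III regrets: 7, 0, 8, 2, 1 → max 8
Smallest max regret = 5 → I.

I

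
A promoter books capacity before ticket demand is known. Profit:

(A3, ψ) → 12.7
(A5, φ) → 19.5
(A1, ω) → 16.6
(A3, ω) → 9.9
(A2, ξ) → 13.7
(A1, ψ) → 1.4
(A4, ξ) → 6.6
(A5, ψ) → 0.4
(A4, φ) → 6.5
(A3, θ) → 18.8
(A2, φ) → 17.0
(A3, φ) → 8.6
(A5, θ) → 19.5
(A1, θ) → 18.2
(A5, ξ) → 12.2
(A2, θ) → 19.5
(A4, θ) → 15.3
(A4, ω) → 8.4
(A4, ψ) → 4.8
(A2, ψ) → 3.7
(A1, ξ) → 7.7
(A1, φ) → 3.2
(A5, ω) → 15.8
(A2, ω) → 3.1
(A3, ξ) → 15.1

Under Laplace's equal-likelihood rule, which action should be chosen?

A5

Row averages: A1=9.42, A2=11.4, A3=13.02, A4=8.32, A5=13.48
Highest average = 13.48 → A5.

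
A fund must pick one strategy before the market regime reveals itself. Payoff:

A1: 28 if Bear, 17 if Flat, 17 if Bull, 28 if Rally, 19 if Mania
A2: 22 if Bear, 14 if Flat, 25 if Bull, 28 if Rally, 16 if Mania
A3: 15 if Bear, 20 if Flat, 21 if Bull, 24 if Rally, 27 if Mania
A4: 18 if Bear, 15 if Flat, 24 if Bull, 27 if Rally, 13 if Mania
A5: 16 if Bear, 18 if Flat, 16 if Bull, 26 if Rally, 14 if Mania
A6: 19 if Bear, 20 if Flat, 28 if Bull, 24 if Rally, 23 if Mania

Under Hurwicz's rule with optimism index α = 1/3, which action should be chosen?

A1: 1/3·28 + 2/3·17 = 62/3
A2: 1/3·28 + 2/3·14 = 56/3
A3: 1/3·27 + 2/3·15 = 19
A4: 1/3·27 + 2/3·13 = 53/3
A5: 1/3·26 + 2/3·14 = 18
A6: 1/3·28 + 2/3·19 = 22
Highest Hurwicz score = 22 → A6.

A6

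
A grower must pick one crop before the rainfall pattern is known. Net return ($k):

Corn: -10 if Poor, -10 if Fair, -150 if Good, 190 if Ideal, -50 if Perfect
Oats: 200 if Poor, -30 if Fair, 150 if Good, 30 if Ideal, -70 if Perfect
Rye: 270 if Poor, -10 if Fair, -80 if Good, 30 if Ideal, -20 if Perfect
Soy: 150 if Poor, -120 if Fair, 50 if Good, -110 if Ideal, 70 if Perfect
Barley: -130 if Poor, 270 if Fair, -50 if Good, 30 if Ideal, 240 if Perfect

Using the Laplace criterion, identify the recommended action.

Row averages: Corn=-6, Oats=56, Rye=38, Soy=8, Barley=72
Highest average = 72 → Barley.

Barley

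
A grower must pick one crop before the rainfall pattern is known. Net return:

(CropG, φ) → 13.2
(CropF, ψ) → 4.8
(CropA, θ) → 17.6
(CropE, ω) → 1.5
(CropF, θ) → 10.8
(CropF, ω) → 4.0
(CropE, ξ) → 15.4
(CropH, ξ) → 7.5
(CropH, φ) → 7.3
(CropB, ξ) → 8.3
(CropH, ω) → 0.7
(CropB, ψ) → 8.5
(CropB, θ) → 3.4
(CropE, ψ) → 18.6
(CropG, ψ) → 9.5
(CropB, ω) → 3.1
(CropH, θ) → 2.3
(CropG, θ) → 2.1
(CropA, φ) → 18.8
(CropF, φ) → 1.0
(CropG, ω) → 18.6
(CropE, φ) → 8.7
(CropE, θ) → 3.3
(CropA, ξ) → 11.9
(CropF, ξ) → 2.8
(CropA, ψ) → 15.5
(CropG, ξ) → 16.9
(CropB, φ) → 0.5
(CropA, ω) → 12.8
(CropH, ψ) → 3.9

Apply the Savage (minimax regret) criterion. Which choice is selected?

Column bests: θ=17.6, φ=18.8, ψ=18.6, ω=18.6, ξ=16.9.
CropA regrets: 0.0, 0.0, 3.1, 5.8, 5.0 → max 5.8
CropH regrets: 15.3, 11.5, 14.7, 17.9, 9.4 → max 17.9
CropG regrets: 15.5, 5.6, 9.1, 0.0, 0.0 → max 15.5
CropF regrets: 6.8, 17.8, 13.8, 14.6, 14.1 → max 17.8
CropE regrets: 14.3, 10.1, 0.0, 17.1, 1.5 → max 17.1
CropB regrets: 14.2, 18.3, 10.1, 15.5, 8.6 → max 18.3
Smallest max regret = 5.8 → CropA.

CropA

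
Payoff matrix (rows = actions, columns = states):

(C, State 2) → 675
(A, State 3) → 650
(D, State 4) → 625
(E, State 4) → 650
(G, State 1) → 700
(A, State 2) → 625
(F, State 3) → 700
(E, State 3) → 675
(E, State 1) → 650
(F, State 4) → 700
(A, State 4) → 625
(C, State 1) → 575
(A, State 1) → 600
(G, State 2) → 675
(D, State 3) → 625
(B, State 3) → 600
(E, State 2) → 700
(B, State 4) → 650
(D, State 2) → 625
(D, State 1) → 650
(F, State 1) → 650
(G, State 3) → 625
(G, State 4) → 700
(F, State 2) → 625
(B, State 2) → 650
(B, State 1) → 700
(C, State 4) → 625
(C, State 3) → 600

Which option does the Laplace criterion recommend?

G

Row averages: A=625, B=650, C=618.75, D=631.25, E=668.75, F=668.75, G=675
Highest average = 675 → G.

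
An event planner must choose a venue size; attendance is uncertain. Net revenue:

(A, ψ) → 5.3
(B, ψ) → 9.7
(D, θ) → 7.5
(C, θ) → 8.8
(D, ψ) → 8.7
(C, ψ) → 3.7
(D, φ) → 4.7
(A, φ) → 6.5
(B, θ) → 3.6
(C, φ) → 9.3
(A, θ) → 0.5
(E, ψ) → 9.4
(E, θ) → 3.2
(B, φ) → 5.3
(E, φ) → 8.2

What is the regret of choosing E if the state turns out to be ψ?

0.3

Best payoff under ψ is 9.7.
Regret = 9.7 − 9.4 = 0.3.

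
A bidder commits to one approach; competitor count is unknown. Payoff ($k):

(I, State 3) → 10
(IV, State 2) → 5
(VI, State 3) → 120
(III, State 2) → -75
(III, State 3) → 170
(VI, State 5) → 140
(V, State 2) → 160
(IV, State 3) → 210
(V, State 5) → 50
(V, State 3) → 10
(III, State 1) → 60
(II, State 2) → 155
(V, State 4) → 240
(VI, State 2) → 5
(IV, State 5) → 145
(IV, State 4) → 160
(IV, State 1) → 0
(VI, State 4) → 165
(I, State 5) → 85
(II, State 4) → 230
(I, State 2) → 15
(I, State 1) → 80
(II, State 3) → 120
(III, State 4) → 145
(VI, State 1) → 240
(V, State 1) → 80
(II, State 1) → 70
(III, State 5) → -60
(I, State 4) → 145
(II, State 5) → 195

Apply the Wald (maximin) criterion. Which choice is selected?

II

Row minima: I=10, II=70, III=-75, IV=0, V=10, VI=5
Best worst-case = 70 → II.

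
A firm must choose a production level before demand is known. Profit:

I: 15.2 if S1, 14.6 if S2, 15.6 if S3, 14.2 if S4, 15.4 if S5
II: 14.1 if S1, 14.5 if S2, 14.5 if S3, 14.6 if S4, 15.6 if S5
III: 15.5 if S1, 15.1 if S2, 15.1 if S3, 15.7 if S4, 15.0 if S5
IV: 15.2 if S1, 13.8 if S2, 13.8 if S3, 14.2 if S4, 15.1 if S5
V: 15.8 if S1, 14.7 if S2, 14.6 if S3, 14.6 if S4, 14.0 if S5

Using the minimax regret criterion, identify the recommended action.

III

Column bests: S1=15.8, S2=15.1, S3=15.6, S4=15.7, S5=15.6.
I regrets: 0.6, 0.5, 0.0, 1.5, 0.2 → max 1.5
II regrets: 1.7, 0.6, 1.1, 1.1, 0.0 → max 1.7
III regrets: 0.3, 0.0, 0.5, 0.0, 0.6 → max 0.6
IV regrets: 0.6, 1.3, 1.8, 1.5, 0.5 → max 1.8
V regrets: 0.0, 0.4, 1.0, 1.1, 1.6 → max 1.6
Smallest max regret = 0.6 → III.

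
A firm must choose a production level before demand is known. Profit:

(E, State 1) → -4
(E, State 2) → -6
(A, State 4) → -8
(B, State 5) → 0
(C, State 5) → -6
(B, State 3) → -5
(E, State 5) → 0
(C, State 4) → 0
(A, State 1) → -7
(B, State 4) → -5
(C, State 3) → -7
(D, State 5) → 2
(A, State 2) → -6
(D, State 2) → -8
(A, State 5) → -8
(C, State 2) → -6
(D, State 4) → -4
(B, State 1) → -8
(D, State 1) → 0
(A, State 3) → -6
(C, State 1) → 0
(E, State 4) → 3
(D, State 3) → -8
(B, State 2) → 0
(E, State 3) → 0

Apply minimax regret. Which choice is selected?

E

Column bests: State 1=0, State 2=0, State 3=0, State 4=3, State 5=2.
A regrets: 7, 6, 6, 11, 10 → max 11
B regrets: 8, 0, 5, 8, 2 → max 8
C regrets: 0, 6, 7, 3, 8 → max 8
D regrets: 0, 8, 8, 7, 0 → max 8
E regrets: 4, 6, 0, 0, 2 → max 6
Smallest max regret = 6 → E.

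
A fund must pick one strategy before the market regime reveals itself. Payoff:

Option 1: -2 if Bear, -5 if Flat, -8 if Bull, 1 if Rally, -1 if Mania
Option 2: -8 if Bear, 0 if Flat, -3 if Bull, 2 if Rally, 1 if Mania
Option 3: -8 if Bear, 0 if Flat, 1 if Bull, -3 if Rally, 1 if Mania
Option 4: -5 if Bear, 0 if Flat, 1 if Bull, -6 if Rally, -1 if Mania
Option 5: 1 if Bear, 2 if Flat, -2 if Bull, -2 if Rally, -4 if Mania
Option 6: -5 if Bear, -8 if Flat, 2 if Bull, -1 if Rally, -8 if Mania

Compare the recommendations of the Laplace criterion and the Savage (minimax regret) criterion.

laplace → Option 5; minimax regret → Option 5 (agree)

Row averages: Option 1=-3, Option 2=-1.6, Option 3=-1.8, Option 4=-2.2, Option 5=-1, Option 6=-4
Highest average = -1 → Option 5.
Column bests: Bear=1, Flat=2, Bull=2, Rally=2, Mania=1.
Option 1 regrets: 3, 7, 10, 1, 2 → max 10
Option 2 regrets: 9, 2, 5, 0, 0 → max 9
Option 3 regrets: 9, 2, 1, 5, 0 → max 9
Option 4 regrets: 6, 2, 1, 8, 2 → max 8
Option 5 regrets: 0, 0, 4, 4, 5 → max 5
Option 6 regrets: 6, 10, 0, 3, 9 → max 10
Smallest max regret = 5 → Option 5.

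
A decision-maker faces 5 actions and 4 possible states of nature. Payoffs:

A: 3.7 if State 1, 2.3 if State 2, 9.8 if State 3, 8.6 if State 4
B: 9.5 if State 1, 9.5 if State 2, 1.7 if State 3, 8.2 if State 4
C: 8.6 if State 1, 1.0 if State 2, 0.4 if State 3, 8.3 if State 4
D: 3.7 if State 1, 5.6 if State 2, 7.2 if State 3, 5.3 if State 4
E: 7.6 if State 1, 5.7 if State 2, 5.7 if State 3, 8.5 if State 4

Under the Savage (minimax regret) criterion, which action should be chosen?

Column bests: State 1=9.5, State 2=9.5, State 3=9.8, State 4=8.6.
A regrets: 5.8, 7.2, 0.0, 0.0 → max 7.2
B regrets: 0.0, 0.0, 8.1, 0.4 → max 8.1
C regrets: 0.9, 8.5, 9.4, 0.3 → max 9.4
D regrets: 5.8, 3.9, 2.6, 3.3 → max 5.8
E regrets: 1.9, 3.8, 4.1, 0.1 → max 4.1
Smallest max regret = 4.1 → E.

E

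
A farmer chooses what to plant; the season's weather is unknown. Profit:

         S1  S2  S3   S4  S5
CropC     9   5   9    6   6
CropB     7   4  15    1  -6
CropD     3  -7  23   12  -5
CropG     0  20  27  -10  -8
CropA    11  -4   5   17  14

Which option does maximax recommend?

Row maxima: CropC=9, CropB=15, CropD=23, CropG=27, CropA=17
Best best-case = 27 → CropG.

CropG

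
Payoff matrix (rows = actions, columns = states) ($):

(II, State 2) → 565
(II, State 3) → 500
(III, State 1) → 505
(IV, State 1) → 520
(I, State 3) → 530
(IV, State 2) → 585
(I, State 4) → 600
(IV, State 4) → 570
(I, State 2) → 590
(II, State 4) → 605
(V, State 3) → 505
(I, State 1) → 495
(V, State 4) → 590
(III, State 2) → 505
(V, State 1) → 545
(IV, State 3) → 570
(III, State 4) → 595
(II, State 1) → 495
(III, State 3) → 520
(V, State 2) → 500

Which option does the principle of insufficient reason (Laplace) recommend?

IV

Row averages: I=553.75, II=541.25, III=531.25, IV=561.25, V=535
Highest average = 561.25 → IV.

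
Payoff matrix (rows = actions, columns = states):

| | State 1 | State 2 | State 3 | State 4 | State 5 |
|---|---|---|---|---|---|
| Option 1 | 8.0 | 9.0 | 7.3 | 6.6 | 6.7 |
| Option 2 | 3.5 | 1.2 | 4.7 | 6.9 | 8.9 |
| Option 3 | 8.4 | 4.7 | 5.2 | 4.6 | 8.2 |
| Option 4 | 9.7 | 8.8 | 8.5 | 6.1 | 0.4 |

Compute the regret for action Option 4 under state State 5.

8.5

Best payoff under State 5 is 8.9.
Regret = 8.9 − 0.4 = 8.5.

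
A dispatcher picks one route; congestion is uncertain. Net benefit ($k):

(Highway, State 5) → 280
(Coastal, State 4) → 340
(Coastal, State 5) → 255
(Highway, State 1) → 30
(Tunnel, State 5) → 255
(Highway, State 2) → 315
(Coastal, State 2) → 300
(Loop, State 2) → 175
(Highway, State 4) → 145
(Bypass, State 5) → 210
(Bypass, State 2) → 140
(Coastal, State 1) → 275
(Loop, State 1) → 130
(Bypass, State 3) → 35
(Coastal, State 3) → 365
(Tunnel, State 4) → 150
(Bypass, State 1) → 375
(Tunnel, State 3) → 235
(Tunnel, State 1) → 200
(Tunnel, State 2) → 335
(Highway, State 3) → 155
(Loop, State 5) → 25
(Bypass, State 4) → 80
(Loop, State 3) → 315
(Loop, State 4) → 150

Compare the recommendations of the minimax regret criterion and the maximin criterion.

Column bests: State 1=375, State 2=335, State 3=365, State 4=340, State 5=280.
Loop regrets: 245, 160, 50, 190, 255 → max 255
Coastal regrets: 100, 35, 0, 0, 25 → max 100
Highway regrets: 345, 20, 210, 195, 0 → max 345
Bypass regrets: 0, 195, 330, 260, 70 → max 330
Tunnel regrets: 175, 0, 130, 190, 25 → max 190
Smallest max regret = 100 → Coastal.
Row minima: Loop=25, Coastal=255, Highway=30, Bypass=35, Tunnel=150
Best worst-case = 255 → Coastal.

minimax regret → Coastal; maximin → Coastal (agree)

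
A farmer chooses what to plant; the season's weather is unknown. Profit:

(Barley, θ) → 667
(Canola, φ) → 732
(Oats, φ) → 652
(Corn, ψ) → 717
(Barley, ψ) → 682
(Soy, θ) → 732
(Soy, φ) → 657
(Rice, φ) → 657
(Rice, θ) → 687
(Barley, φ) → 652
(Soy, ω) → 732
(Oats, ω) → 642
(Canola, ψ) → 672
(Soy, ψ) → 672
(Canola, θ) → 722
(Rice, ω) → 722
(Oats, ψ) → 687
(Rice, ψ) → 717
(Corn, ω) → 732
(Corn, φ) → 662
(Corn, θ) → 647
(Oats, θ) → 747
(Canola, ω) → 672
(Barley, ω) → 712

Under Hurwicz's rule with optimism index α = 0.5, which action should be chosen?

Oats: 0.5·747 + 0.5·642 = 694.5
Barley: 0.5·712 + 0.5·652 = 682
Soy: 0.5·732 + 0.5·657 = 694.5
Canola: 0.5·732 + 0.5·672 = 702
Rice: 0.5·722 + 0.5·657 = 689.5
Corn: 0.5·732 + 0.5·647 = 689.5
Highest Hurwicz score = 702 → Canola.

Canola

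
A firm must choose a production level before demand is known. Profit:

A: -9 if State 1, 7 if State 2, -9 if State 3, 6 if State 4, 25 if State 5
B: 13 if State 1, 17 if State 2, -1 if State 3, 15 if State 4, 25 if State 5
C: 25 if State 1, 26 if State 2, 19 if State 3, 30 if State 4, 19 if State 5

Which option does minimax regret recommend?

C

Column bests: State 1=25, State 2=26, State 3=19, State 4=30, State 5=25.
A regrets: 34, 19, 28, 24, 0 → max 34
B regrets: 12, 9, 20, 15, 0 → max 20
C regrets: 0, 0, 0, 0, 6 → max 6
Smallest max regret = 6 → C.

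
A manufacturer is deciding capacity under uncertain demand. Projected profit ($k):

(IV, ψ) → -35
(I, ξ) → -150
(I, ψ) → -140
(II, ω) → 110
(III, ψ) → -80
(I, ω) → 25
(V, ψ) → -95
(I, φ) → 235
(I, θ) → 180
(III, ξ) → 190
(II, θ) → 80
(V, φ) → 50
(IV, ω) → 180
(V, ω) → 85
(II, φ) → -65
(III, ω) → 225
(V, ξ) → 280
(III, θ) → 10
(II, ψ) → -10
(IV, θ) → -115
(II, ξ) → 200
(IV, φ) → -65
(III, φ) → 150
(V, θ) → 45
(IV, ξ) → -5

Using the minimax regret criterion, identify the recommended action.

III

Column bests: θ=180, φ=235, ψ=-10, ω=225, ξ=280.
I regrets: 0, 0, 130, 200, 430 → max 430
II regrets: 100, 300, 0, 115, 80 → max 300
III regrets: 170, 85, 70, 0, 90 → max 170
IV regrets: 295, 300, 25, 45, 285 → max 300
V regrets: 135, 185, 85, 140, 0 → max 185
Smallest max regret = 170 → III.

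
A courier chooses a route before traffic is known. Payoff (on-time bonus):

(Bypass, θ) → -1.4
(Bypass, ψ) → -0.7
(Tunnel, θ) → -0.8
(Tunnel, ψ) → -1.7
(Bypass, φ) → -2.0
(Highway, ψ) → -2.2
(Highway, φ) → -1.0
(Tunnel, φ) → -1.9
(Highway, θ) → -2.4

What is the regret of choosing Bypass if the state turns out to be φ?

Best payoff under φ is -1.0.
Regret = -1.0 − (-2.0) = 1.0.

1.0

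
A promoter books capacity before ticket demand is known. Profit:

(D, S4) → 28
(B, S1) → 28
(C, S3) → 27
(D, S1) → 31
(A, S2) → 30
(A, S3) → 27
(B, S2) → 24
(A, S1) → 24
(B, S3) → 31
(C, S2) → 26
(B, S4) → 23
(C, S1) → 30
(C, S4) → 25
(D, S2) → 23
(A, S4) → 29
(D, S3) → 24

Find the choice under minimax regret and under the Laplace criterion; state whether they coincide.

minimax regret → C; laplace → A (disagree)

Column bests: S1=31, S2=30, S3=31, S4=29.
A regrets: 7, 0, 4, 0 → max 7
B regrets: 3, 6, 0, 6 → max 6
C regrets: 1, 4, 4, 4 → max 4
D regrets: 0, 7, 7, 1 → max 7
Smallest max regret = 4 → C.
Row averages: A=27.5, B=26.5, C=27, D=26.5
Highest average = 27.5 → A.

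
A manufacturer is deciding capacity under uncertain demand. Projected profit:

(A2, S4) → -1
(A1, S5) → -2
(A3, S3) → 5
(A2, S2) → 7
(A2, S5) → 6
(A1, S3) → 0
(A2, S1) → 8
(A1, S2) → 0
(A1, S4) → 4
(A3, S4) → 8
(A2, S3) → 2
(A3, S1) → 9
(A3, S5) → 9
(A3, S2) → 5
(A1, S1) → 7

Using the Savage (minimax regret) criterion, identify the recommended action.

A3

Column bests: S1=9, S2=7, S3=5, S4=8, S5=9.
A1 regrets: 2, 7, 5, 4, 11 → max 11
A2 regrets: 1, 0, 3, 9, 3 → max 9
A3 regrets: 0, 2, 0, 0, 0 → max 2
Smallest max regret = 2 → A3.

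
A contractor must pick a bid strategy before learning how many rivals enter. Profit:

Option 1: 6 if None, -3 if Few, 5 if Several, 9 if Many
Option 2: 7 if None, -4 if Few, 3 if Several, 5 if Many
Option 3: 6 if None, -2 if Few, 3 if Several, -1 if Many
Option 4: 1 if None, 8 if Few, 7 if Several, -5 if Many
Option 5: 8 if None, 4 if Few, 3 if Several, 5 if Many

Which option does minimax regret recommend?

Option 5

Column bests: None=8, Few=8, Several=7, Many=9.
Option 1 regrets: 2, 11, 2, 0 → max 11
Option 2 regrets: 1, 12, 4, 4 → max 12
Option 3 regrets: 2, 10, 4, 10 → max 10
Option 4 regrets: 7, 0, 0, 14 → max 14
Option 5 regrets: 0, 4, 4, 4 → max 4
Smallest max regret = 4 → Option 5.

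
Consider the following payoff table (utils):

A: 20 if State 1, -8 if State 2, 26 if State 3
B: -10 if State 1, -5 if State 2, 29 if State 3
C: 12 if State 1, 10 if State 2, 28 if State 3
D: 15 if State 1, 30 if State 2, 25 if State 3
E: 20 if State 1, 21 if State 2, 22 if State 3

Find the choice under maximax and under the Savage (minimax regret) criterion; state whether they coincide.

maximax → D; minimax regret → D (agree)

Row maxima: A=26, B=29, C=28, D=30, E=22
Best best-case = 30 → D.
Column bests: State 1=20, State 2=30, State 3=29.
A regrets: 0, 38, 3 → max 38
B regrets: 30, 35, 0 → max 35
C regrets: 8, 20, 1 → max 20
D regrets: 5, 0, 4 → max 5
E regrets: 0, 9, 7 → max 9
Smallest max regret = 5 → D.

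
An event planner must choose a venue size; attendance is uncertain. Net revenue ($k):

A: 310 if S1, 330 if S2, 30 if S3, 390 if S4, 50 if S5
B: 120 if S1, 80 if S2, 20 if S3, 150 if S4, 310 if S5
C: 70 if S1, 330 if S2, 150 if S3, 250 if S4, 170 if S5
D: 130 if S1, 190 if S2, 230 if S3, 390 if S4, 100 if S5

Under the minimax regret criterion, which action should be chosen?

Column bests: S1=310, S2=330, S3=230, S4=390, S5=310.
A regrets: 0, 0, 200, 0, 260 → max 260
B regrets: 190, 250, 210, 240, 0 → max 250
C regrets: 240, 0, 80, 140, 140 → max 240
D regrets: 180, 140, 0, 0, 210 → max 210
Smallest max regret = 210 → D.

D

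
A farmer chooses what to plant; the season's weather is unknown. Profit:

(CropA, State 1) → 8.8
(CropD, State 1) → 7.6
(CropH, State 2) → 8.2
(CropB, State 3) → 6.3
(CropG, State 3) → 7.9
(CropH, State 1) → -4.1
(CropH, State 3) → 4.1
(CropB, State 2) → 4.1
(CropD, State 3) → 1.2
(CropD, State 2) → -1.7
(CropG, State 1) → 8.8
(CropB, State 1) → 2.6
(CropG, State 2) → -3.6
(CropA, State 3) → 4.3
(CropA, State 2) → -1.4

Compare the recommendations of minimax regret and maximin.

minimax regret → CropB; maximin → CropB (agree)

Column bests: State 1=8.8, State 2=8.2, State 3=7.9.
CropA regrets: 0.0, 9.6, 3.6 → max 9.6
CropH regrets: 12.9, 0.0, 3.8 → max 12.9
CropG regrets: 0.0, 11.8, 0.0 → max 11.8
CropB regrets: 6.2, 4.1, 1.6 → max 6.2
CropD regrets: 1.2, 9.9, 6.7 → max 9.9
Smallest max regret = 6.2 → CropB.
Row minima: CropA=-1.4, CropH=-4.1, CropG=-3.6, CropB=2.6, CropD=-1.7
Best worst-case = 2.6 → CropB.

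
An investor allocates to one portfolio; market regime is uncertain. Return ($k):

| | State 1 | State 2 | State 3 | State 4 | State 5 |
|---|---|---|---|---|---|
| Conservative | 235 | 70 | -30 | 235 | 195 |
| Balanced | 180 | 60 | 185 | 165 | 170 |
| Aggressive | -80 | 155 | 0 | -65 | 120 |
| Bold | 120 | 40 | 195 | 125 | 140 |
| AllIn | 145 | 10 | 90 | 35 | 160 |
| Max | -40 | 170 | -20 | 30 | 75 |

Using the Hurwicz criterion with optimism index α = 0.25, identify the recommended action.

Conservative: 0.25·235 + 0.75·(-30) = 36.25
Balanced: 0.25·185 + 0.75·60 = 91.25
Aggressive: 0.25·155 + 0.75·(-80) = -21.25
Bold: 0.25·195 + 0.75·40 = 78.75
AllIn: 0.25·160 + 0.75·10 = 47.5
Max: 0.25·170 + 0.75·(-40) = 12.5
Highest Hurwicz score = 91.25 → Balanced.

Balanced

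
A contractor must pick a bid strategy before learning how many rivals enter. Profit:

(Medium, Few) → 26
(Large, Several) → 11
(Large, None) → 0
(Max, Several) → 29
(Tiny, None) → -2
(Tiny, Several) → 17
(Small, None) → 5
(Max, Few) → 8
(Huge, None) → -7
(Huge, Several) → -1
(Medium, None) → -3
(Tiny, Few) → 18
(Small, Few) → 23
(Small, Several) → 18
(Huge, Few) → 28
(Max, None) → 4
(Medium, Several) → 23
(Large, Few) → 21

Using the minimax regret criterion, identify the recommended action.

Column bests: None=5, Few=28, Several=29.
Tiny regrets: 7, 10, 12 → max 12
Small regrets: 0, 5, 11 → max 11
Medium regrets: 8, 2, 6 → max 8
Large regrets: 5, 7, 18 → max 18
Huge regrets: 12, 0, 30 → max 30
Max regrets: 1, 20, 0 → max 20
Smallest max regret = 8 → Medium.

Medium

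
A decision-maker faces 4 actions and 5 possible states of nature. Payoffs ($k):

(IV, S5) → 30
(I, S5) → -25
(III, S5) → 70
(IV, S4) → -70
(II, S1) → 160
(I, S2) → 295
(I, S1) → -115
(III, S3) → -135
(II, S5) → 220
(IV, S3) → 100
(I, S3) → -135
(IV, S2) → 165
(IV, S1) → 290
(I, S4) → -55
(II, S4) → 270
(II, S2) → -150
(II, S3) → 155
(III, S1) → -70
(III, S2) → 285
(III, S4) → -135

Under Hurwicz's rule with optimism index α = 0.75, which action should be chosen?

I: 0.75·295 + 0.25·(-135) = 187.5
II: 0.75·270 + 0.25·(-150) = 165
III: 0.75·285 + 0.25·(-135) = 180
IV: 0.75·290 + 0.25·(-70) = 200
Highest Hurwicz score = 200 → IV.

IV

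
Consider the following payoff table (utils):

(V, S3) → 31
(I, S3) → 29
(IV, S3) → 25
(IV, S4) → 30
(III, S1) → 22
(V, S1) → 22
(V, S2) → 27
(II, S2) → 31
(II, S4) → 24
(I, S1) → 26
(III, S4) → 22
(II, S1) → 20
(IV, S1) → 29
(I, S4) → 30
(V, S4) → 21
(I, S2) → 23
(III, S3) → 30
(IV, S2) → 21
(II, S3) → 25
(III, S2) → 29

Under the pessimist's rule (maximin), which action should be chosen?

Row minima: I=23, II=20, III=22, IV=21, V=21
Best worst-case = 23 → I.

I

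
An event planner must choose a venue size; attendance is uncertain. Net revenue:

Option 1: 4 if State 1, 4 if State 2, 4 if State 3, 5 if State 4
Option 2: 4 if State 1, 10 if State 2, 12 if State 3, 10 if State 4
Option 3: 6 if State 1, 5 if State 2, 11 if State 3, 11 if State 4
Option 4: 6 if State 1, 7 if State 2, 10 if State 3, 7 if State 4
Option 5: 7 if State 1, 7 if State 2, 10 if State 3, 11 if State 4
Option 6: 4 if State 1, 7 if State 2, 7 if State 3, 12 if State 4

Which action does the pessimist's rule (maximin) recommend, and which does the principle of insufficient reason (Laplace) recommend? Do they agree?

maximin → Option 5; laplace → Option 2 (disagree)

Row minima: Option 1=4, Option 2=4, Option 3=5, Option 4=6, Option 5=7, Option 6=4
Best worst-case = 7 → Option 5.
Row averages: Option 1=4.25, Option 2=9, Option 3=8.25, Option 4=7.5, Option 5=8.75, Option 6=7.5
Highest average = 9 → Option 2.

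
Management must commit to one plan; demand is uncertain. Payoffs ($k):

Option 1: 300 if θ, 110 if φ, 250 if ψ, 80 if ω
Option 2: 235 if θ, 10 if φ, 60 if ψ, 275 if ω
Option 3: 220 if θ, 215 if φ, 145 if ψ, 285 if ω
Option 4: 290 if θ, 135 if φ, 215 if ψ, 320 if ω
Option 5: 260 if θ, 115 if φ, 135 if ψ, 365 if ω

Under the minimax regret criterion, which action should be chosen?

Column bests: θ=300, φ=215, ψ=250, ω=365.
Option 1 regrets: 0, 105, 0, 285 → max 285
Option 2 regrets: 65, 205, 190, 90 → max 205
Option 3 regrets: 80, 0, 105, 80 → max 105
Option 4 regrets: 10, 80, 35, 45 → max 80
Option 5 regrets: 40, 100, 115, 0 → max 115
Smallest max regret = 80 → Option 4.

Option 4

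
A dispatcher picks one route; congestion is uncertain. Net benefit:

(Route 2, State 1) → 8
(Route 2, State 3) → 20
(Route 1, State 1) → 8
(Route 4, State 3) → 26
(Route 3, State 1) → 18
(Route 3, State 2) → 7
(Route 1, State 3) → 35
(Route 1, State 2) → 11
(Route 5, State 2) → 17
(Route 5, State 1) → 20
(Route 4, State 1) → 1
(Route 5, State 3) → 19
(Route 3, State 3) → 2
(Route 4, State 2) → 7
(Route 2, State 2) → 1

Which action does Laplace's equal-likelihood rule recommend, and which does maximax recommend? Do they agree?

laplace → Route 5; maximax → Route 1 (disagree)

Row averages: Route 1=18, Route 2=29/3, Route 3=9, Route 4=34/3, Route 5=56/3
Highest average = 56/3 → Route 5.
Row maxima: Route 1=35, Route 2=20, Route 3=18, Route 4=26, Route 5=20
Best best-case = 35 → Route 1.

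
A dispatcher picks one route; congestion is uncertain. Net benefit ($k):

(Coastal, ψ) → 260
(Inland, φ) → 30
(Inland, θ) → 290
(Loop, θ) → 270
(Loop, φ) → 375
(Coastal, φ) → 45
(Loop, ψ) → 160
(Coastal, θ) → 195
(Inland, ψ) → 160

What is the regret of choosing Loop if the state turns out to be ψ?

Best payoff under ψ is 260.
Regret = 260 − 160 = 100.

100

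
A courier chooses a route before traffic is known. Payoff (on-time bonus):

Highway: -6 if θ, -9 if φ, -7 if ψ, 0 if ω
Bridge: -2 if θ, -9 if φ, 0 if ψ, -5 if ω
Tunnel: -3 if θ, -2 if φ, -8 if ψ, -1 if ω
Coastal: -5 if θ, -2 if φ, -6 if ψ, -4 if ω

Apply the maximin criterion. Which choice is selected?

Row minima: Highway=-9, Bridge=-9, Tunnel=-8, Coastal=-6
Best worst-case = -6 → Coastal.

Coastal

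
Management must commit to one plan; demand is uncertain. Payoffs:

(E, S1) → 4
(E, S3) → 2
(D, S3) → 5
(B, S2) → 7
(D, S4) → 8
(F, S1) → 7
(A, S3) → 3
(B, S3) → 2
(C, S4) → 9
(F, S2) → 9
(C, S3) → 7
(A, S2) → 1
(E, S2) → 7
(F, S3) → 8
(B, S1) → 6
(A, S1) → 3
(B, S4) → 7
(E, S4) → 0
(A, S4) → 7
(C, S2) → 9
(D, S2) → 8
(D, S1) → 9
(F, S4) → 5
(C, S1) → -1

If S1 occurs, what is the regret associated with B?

3

Best payoff under S1 is 9.
Regret = 9 − 6 = 3.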